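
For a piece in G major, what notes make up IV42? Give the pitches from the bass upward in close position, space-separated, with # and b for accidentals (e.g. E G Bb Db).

B C E G

The numeral's case and figure indicate a major seventh chord. In G major its root, scale degree 4, is C.
That chord is spelled C-E-G-B.
With the 42 figure the chord is in third inversion; from the bass B upward in close position it reads B-C-E-G.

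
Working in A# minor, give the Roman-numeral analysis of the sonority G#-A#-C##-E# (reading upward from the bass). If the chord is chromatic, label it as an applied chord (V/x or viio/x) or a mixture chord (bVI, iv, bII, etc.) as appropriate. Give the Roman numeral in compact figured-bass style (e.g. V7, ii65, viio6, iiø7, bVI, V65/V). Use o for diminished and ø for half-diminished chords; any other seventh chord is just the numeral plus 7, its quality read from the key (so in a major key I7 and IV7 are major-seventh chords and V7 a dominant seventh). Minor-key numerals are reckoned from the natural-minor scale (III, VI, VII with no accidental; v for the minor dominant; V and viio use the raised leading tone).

Stacked in thirds the chord is A#-C##-E#-G#: a dominant seventh chord on A#.
A# is not a diatonic chord root with this quality in A# minor, but it lies a perfect fifth above D# (iv), so the chord functions as an applied dominant of iv.
With G# in the bass the chord is in third inversion, so the figured bass is 42.

V42/iv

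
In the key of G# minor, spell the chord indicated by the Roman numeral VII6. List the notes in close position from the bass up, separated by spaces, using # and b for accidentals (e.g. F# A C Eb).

A# C# F#

In G# minor, the subtonic is F#, and the diatonic chord built there is a major triad.
That chord is spelled F#-A#-C#.
The figured bass 6 indicates first inversion, placing the third (A#) in the bass: A#-C#-F#.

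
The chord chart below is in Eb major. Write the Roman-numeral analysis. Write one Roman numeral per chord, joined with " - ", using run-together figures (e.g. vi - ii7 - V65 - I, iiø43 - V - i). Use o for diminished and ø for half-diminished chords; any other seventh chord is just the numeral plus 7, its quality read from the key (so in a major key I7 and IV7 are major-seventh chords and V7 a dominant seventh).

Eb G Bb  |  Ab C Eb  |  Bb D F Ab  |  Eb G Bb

Eb-G-Bb has root Eb, degree 1 in Eb major, so I.
Ab-C-Eb: major triad on Ab = scale degree 4 → IV.
Bb-D-F-Ab has root Bb, degree 5 in Eb major, so V7.
Eb-G-Bb: root Eb is the tonic; major triad there is I.

I - IV - V7 - I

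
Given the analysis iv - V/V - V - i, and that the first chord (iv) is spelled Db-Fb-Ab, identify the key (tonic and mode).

iv is given as Db-Fb-Ab — a minor triad with root Db.
Counting down 3 scale steps from Db places the tonic on Ab; a minor triad on degree 4 is diatonic only in minor.

Ab minor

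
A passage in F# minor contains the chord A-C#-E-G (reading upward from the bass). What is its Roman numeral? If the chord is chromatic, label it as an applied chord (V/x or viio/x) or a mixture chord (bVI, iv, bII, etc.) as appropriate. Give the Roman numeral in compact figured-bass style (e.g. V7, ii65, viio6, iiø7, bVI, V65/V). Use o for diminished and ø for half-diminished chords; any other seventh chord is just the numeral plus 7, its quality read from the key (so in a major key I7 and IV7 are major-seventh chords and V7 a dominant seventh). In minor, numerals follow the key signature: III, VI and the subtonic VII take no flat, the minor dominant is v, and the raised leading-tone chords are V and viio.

V7/VI

The pitches A-C#-E-G form a dominant seventh chord rooted on A.
A is not a diatonic chord root with this quality in F# minor, but it lies a perfect fifth above D (VI), so the chord functions as an applied dominant of VI.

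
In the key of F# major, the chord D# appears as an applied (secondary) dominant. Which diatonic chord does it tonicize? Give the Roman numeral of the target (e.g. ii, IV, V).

ii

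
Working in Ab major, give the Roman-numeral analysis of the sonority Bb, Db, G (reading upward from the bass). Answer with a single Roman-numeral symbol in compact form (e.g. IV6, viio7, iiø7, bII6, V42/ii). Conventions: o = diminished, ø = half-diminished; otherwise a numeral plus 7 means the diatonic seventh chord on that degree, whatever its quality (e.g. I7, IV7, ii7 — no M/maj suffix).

viio6

The pitches G-Bb-Db form a diminished triad rooted on G.
In Ab major, G is the leading tone; the diatonic diminished triad there is viio.
With Bb in the bass the chord is in first inversion, so the figured bass is 6.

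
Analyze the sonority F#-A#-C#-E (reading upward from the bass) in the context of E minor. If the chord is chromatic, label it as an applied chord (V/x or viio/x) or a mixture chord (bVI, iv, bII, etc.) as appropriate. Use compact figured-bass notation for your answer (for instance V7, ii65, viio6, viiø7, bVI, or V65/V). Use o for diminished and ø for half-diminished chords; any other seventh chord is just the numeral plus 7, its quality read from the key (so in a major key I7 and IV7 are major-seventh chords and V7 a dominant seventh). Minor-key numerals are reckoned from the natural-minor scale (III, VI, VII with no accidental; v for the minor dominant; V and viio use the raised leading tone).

V7/V

The pitches F#-A#-C#-E form a dominant seventh chord rooted on F#.
F# is not a diatonic chord root with this quality in E minor, but it lies a perfect fifth above B (V), so the chord functions as an applied dominant of V.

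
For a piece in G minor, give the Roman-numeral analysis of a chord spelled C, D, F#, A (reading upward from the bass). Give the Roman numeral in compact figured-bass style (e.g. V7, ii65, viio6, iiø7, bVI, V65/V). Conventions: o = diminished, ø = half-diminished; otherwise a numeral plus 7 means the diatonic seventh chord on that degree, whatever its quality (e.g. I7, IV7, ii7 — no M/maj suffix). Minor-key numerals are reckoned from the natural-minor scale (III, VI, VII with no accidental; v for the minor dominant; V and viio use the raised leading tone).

The pitches D-F#-A-C form a dominant seventh chord rooted on D.
In G minor, D is the dominant; the diatonic dominant seventh chord there is V7.
With C in the bass the chord is in third inversion, so the figured bass is 42.

V42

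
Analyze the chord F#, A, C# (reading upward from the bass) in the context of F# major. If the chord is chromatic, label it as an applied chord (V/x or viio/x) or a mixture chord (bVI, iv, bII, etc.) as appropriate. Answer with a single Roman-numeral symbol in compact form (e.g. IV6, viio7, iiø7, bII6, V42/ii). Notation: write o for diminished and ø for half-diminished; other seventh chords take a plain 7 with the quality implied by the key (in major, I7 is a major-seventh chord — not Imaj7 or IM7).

The pitches F#-A-C# form a minor triad rooted on F#.
F# is the first degree of F# major. This is the minor tonic, borrowed from the parallel minor.

i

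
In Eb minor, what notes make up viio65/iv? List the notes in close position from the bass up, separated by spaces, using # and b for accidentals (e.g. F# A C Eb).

viio65/iv is a secondary leading-tone chord. The target iv is Ab in Eb minor; the applied chord is rooted a semitone below, on G.
Building a fully diminished seventh chord on G gives G-Bb-Db-Fb.
With the 65 figure the chord is in first inversion; from the bass Bb upward in close position it reads Bb-Db-Fb-G.

Bb Db Fb G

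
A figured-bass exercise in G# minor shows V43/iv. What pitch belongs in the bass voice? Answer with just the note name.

The applied chord V43/iv is rooted on G#: G#-B#-D#-F#.
The figure 43 means second inversion — the fifth is in the bass.

D#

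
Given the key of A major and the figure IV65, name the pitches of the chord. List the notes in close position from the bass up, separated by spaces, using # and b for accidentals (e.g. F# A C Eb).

The numeral's case and figure indicate a major seventh chord. In A major its root, the subdominant, is D.
That chord is spelled D-F#-A-C#.
With the 65 figure the chord is in first inversion; from the bass F# upward in close position it reads F#-A-C#-D.

F# A C# D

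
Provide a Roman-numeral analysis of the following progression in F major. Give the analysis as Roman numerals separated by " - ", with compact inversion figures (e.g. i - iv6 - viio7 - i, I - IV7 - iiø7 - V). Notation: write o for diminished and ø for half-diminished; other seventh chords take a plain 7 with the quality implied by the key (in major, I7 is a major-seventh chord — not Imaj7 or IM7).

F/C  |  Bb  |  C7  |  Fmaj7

F/C: major triad on F = scale degree 1 → I64.
Bb: root Bb is the subdominant; major triad there is IV.
C7: dominant seventh chord on C = scale degree 5 → V7.
Fmaj7: major seventh chord on F = scale degree 1 → I7.

I64 - IV - V7 - I7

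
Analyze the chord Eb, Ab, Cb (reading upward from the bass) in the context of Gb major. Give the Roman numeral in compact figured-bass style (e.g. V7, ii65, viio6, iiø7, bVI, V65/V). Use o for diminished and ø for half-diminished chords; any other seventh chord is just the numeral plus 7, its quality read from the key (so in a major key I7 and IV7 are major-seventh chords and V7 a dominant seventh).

ii64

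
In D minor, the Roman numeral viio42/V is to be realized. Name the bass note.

F

The applied chord viio42/V is rooted on G#: G#-B-D-F.
The figure 42 means third inversion — the seventh is in the bass.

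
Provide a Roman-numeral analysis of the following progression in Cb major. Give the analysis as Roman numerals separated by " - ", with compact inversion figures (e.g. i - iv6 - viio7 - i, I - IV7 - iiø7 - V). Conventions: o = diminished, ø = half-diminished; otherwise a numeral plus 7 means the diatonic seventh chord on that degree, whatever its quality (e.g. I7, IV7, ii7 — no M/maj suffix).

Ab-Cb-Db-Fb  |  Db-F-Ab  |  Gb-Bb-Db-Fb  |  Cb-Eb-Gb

ii43 - V/V - V7 - I

Ab-Cb-Db-Fb has root Db, degree 2 in Cb major, so ii43.
Db-F-Ab: a major triad on Db, the applied dominant of V → V/V.
Gb-Bb-Db-Fb has root Gb, degree 5 in Cb major, so V7.
Cb-Eb-Gb: root Cb is the tonic; major triad there is I.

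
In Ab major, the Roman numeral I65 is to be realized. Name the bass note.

C

I in Ab major has root Ab; the chord is Ab-C-Eb-G.
The figure 65 means first inversion — the third is in the bass.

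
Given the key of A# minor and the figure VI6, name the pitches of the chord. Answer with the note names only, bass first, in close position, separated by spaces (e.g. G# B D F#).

A# C# F#

The numeral's case and figure indicate a major triad. In A# minor its root, the sixth degree, is F#.
That chord is spelled F#-A#-C#.
With the 6 figure the chord is in first inversion; from the bass A# upward in close position it reads A#-C#-F#.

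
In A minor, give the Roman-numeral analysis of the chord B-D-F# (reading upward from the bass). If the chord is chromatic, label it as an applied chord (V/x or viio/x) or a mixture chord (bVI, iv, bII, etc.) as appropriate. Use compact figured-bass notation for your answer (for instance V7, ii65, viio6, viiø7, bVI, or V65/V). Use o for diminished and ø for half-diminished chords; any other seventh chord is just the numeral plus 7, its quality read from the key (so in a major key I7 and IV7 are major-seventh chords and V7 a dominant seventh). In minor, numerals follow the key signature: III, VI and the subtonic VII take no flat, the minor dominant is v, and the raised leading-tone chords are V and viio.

ii

The pitches B-D-F# form a minor triad rooted on B.
B is the second degree of A minor. This is the minor supertonic, borrowed from the parallel major (the Dorian ii).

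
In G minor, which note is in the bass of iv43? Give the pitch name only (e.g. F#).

G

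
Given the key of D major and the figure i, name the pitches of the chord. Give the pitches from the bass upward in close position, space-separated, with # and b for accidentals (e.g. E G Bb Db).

D F A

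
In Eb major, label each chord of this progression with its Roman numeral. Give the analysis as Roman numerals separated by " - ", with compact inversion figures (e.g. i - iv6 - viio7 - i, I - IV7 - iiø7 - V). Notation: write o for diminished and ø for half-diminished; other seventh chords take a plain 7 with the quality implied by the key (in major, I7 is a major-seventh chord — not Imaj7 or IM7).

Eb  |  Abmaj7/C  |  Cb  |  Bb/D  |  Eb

Eb has root Eb, degree 1 in Eb major, so I.
Abmaj7/C has root Ab, degree 4 in Eb major, so IV65.
Cb is non-diatonic — bVI, a mixture chord from Eb minor.
Bb/D: major triad on Bb = scale degree 5 → V6.
Eb: major triad on Eb = scale degree 1 → I.

I - IV65 - bVI - V6 - I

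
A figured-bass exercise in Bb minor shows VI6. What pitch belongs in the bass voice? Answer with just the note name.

Bb

VI in Bb minor has root Gb; the chord is Gb-Bb-Db.
The figure 6 means first inversion — the third is in the bass.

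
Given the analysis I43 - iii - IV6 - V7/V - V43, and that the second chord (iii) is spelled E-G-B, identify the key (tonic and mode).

C major

iii is given as E-G-B — a minor triad with root E.
Counting down 2 scale steps from E places the tonic on C; a minor triad on degree 3 is diatonic only in major.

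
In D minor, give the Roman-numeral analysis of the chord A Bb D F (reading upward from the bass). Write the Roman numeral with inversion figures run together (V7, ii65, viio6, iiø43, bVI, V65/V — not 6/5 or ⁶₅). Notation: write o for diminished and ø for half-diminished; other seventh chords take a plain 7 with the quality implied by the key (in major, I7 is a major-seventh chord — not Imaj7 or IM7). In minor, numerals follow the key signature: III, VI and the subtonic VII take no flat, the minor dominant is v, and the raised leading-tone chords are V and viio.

VI42

The pitches Bb-D-F-A form a major seventh chord rooted on Bb.
Bb is scale degree 6 in D minor, and a major seventh chord on that degree is written VI7.
With A in the bass the chord is in third inversion, so the figured bass is 42.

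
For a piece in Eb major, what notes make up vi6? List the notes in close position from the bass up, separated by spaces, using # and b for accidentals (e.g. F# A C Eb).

Eb G C

The numeral's case and figure indicate a minor triad. In Eb major its root, scale degree 6, is C.
Stacking thirds from C gives C-Eb-G.
With the 6 figure the chord is in first inversion; from the bass Eb upward in close position it reads Eb-G-C.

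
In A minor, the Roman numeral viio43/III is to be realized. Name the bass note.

F

The applied chord viio43/III is rooted on B: B-D-F-Ab.
The figure 43 means second inversion — the fifth is in the bass.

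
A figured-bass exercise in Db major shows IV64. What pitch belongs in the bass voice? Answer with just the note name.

IV in Db major has root Gb; the chord is Gb-Bb-Db.
The figure 64 means second inversion — the fifth is in the bass.

Db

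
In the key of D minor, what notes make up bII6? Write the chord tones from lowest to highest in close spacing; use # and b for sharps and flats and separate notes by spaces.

bII6 is the Neapolitan sixth — a major triad on the lowered second degree, here in its customary first inversion. In D minor that root is Eb.
So the chord is Eb-G-Bb.
With the 6 figure the chord is in first inversion; from the bass G upward in close position it reads G-Bb-Eb.

G Bb Eb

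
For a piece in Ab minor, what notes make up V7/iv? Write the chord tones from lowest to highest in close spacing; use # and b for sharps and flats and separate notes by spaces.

V7/iv is a secondary dominant — the dominant seventh of iv. iv in Ab minor is Db, so the applied chord's root is Ab, a perfect fifth above.
Building a dominant seventh chord on Ab gives Ab-C-Eb-Gb.

Ab C Eb Gb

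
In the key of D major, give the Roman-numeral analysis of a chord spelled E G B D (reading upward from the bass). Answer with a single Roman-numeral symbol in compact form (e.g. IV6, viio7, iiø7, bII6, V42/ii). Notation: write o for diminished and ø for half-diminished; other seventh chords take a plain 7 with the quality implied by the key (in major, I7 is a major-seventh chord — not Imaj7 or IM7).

ii7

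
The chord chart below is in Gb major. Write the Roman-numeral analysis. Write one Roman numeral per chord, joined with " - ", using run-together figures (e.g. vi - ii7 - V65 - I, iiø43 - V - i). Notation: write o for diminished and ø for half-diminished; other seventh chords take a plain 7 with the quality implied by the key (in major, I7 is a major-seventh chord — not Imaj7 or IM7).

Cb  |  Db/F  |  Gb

Cb: major triad on Cb = scale degree 4 → IV.
Db/F: root Db is the dominant; major triad there is V6.
Gb has root Gb, degree 1 in Gb major, so I.

IV - V6 - I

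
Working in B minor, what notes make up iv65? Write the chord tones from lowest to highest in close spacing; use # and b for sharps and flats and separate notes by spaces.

G B D E

In B minor, the fourth degree is E, and the diatonic chord built there is a minor seventh chord.
That chord is spelled E-G-B-D.
With the 65 figure the chord is in first inversion; from the bass G upward in close position it reads G-B-D-E.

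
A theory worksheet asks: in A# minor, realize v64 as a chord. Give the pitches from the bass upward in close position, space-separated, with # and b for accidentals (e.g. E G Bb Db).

B# E# G#

In A# minor, the fifth degree is E#, and the diatonic chord built there is a minor triad.
That chord is spelled E#-G#-B#.
With the 64 figure the chord is in second inversion; from the bass B# upward in close position it reads B#-E#-G#.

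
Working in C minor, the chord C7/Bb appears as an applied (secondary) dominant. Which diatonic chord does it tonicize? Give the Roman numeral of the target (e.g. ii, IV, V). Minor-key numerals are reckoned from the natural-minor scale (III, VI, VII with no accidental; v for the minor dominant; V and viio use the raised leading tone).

The chord is a dominant seventh chord on C.
A dominant resolves down a perfect fifth: C → F. In C minor, F is scale degree 4, i.e. iv.

iv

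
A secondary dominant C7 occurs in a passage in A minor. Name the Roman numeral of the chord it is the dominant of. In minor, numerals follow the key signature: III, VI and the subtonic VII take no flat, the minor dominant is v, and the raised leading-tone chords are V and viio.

VI

The chord is a dominant seventh chord on C.
A dominant resolves down a perfect fifth: C → F. In A minor, F is scale degree 6, i.e. VI.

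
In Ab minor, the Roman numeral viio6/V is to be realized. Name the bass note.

F

The applied chord viio6/V is rooted on D: D-F-Ab.
The figure 6 means first inversion — the third is in the bass.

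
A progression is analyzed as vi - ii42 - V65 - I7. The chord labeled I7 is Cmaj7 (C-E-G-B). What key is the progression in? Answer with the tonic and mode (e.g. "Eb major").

I7 is given as C-E-G-B — a major seventh chord with root C.
If C is scale degree 1 and the mode makes that degree carry a major seventh chord, the tonic is C and the mode is major.

C major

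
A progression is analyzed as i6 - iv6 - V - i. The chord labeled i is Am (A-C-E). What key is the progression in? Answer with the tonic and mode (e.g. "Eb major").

The chord Am is a minor triad rooted on A; its label is i.
If A is scale degree 1 and the mode makes that degree carry a minor triad, the tonic is A and the mode is minor.

A minor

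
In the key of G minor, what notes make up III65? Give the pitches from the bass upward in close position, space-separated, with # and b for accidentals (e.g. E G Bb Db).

In G minor, the third degree is Bb, and the diatonic chord built there is a major seventh chord.
Stacking thirds from Bb gives Bb-D-F-A.
The figured bass 65 indicates first inversion, placing the third (D) in the bass: D-F-A-Bb.

D F A Bb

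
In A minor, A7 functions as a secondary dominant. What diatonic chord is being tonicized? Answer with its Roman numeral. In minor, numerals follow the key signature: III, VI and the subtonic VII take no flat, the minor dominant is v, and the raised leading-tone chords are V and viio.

The chord is a dominant seventh chord on A.
A dominant resolves down a perfect fifth: A → D. In A minor, D is scale degree 4, i.e. iv.

iv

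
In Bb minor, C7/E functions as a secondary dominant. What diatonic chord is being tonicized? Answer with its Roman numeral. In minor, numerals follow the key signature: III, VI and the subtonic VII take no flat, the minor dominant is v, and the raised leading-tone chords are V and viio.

V

The chord is a dominant seventh chord on C.
A dominant resolves down a perfect fifth: C → F. In Bb minor, F is scale degree 5, i.e. V.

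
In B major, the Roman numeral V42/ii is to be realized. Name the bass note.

F#

The applied chord V42/ii is rooted on G#: G#-B#-D#-F#.
The figure 42 means third inversion — the seventh is in the bass.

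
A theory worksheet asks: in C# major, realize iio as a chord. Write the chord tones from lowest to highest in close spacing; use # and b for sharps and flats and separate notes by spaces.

Scale degree 2 in C# major is D#; here the chord built on it is altered to a diminished triad. iio is the diminished supertonic triad, borrowed from the parallel minor.
So the chord is D#-F#-A.

D# F# A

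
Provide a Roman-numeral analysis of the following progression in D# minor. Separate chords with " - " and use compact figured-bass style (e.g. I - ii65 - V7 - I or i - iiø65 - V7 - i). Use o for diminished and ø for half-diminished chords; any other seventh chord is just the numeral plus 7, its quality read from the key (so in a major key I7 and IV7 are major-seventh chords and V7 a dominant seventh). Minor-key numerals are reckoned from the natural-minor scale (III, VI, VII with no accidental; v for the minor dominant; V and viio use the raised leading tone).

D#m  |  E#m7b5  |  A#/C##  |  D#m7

i - iiø7 - V6 - i7

D#m: root D# is the tonic; minor triad there is i.
E#m7b5: root E# is the supertonic; half-diminished seventh chord there is iiø7.
A#/C##: root A# is the dominant; major triad there is V6.
D#m7: minor seventh chord on D# = scale degree 1 → i7.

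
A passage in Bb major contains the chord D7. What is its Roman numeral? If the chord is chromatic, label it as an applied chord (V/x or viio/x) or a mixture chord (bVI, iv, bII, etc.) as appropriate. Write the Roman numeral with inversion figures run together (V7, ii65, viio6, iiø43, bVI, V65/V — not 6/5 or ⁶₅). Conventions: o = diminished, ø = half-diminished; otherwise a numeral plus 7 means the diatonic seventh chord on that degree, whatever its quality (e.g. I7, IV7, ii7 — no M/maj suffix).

V7/vi

Stacked in thirds the chord is D-F#-A-C: a dominant seventh chord on D.
D is not a diatonic chord root with this quality in Bb major, but it lies a perfect fifth above G (vi), so the chord functions as an applied dominant of vi.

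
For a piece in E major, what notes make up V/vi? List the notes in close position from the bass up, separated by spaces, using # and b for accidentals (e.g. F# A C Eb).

V/vi is a secondary dominant — the dominant triad of vi. vi in E major is C#, so the applied chord's root is G#, a perfect fifth above.
Building a major triad on G# gives G#-B#-D#.

G# B# D#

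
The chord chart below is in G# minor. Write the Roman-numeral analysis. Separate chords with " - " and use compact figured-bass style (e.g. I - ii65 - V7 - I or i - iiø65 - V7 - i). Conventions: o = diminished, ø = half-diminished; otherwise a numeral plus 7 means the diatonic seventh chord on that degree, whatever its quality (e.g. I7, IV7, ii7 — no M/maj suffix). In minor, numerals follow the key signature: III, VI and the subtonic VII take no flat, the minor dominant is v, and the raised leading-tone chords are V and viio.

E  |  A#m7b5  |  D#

E: root E is the submediant; major triad there is VI.
A#m7b5: half-diminished seventh chord on A# = scale degree 2 → iiø7.
D#: root D# is the dominant; major triad there is V.

VI - iiø7 - V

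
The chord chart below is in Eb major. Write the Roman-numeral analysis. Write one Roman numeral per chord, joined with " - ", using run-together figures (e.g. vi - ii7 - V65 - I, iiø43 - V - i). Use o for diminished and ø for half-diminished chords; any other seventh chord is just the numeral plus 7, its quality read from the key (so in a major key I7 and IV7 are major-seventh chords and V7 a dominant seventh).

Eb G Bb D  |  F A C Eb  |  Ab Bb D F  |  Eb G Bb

I7 - V7/V - V42 - I

Eb-G-Bb-D: major seventh chord on Eb = scale degree 1 → I7.
F-A-C-Eb: a dominant seventh chord on F, the applied dominant of V → V7/V.
Ab-Bb-D-F: dominant seventh chord on Bb = scale degree 5 → V42.
Eb-G-Bb has root Eb, degree 1 in Eb major, so I.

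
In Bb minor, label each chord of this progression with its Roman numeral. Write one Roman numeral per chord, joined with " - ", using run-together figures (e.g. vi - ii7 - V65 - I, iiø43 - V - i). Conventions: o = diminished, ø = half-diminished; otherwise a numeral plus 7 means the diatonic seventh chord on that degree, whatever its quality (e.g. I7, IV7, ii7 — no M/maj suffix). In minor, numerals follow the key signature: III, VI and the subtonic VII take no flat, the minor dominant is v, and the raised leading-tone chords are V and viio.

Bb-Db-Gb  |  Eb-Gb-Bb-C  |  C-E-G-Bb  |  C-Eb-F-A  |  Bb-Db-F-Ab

VI6 - iiø65 - V7/V - V43 - i7

Bb-Db-Gb: major triad on Gb = scale degree 6 → VI6.
Eb-Gb-Bb-C has root C, degree 2 in Bb minor, so iiø65.
C-E-G-Bb: a dominant seventh chord on C, the applied dominant of V → V7/V.
C-Eb-F-A has root F, degree 5 in Bb minor, so V43.
Bb-Db-F-Ab: root Bb is the tonic; minor seventh chord there is i7.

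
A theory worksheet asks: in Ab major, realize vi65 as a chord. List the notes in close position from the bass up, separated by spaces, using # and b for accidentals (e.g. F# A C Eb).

Ab C Eb F

In Ab major, scale degree 6 is F, and the diatonic chord built there is a minor seventh chord.
Stacking thirds from F gives F-Ab-C-Eb.
The figured bass 65 indicates first inversion, placing the third (Ab) in the bass: Ab-C-Eb-F.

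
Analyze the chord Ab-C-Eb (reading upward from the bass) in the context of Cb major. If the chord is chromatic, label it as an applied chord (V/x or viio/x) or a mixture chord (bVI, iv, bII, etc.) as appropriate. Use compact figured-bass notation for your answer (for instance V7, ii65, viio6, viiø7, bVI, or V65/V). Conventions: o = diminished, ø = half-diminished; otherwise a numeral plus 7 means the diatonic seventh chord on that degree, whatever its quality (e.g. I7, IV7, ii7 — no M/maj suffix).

V/ii

The pitches Ab-C-Eb form a major triad rooted on Ab.
Ab is not a diatonic chord root with this quality in Cb major, but it lies a perfect fifth above Db (ii), so the chord functions as an applied dominant of ii.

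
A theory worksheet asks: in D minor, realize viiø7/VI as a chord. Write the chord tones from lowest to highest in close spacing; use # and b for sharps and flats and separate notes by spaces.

A C Eb G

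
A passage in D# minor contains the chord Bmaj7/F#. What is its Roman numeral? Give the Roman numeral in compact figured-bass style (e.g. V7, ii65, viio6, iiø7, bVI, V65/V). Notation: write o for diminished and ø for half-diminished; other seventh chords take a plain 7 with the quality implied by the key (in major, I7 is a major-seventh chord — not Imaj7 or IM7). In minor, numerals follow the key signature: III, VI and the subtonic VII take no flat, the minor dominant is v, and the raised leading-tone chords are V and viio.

VI43

The pitches B-D#-F#-A# form a major seventh chord rooted on B.
In D# minor, B is the submediant; the diatonic major seventh chord there is VI7.
With F# in the bass the chord is in second inversion, so the figured bass is 43.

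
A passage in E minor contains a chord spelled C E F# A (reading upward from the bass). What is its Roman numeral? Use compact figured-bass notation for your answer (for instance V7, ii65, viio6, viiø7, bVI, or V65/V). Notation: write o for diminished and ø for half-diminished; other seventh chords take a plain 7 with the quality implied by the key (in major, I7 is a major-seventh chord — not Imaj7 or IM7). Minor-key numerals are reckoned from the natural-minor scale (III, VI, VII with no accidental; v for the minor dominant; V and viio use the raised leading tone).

iiø43

Stacked in thirds the chord is F#-A-C-E: a half-diminished seventh chord on F#.
F# is scale degree 2 in E minor, and a half-diminished seventh chord on that degree is written iiø7.
With C in the bass the chord is in second inversion, so the figured bass is 43.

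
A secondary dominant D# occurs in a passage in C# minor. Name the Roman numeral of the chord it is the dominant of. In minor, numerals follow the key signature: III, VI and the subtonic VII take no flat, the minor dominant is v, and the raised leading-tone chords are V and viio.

V

The chord is a major triad on D#.
A dominant resolves down a perfect fifth: D# → G#. In C# minor, G# is scale degree 5, i.e. V.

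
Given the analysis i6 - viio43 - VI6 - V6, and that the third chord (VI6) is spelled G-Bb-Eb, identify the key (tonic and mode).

VI6 is given as G-Bb-Eb — a major triad with root Eb.
Counting down 5 scale steps from Eb places the tonic on G; a major triad on degree 6 is diatonic only in minor.

G minor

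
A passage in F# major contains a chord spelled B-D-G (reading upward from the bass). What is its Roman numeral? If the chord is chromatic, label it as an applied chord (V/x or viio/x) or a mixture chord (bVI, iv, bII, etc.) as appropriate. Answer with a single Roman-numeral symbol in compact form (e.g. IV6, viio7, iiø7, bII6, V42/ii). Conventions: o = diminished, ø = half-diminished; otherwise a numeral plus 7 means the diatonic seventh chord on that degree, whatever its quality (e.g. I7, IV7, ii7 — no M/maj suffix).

bII6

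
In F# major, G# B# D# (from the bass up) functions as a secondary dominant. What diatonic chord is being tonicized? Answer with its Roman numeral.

The chord is a major triad on G#.
A dominant resolves down a perfect fifth: G# → C#. In F# major, C# is scale degree 5, i.e. V.

V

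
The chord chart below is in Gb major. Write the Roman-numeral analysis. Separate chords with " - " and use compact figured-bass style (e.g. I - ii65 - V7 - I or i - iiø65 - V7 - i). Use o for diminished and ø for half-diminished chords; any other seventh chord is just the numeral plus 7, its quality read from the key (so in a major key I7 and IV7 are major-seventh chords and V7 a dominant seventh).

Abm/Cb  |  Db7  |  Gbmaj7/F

ii6 - V7 - I42

Abm/Cb: minor triad on Ab = scale degree 2 → ii6.
Db7 has root Db, degree 5 in Gb major, so V7.
Gbmaj7/F: major seventh chord on Gb = scale degree 1 → I42.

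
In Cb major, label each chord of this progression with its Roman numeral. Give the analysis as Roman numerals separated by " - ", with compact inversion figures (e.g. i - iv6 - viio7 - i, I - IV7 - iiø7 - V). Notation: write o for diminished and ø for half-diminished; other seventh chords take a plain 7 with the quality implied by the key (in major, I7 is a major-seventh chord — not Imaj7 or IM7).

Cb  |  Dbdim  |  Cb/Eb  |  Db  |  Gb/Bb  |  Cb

Cb: major triad on Cb = scale degree 1 → I.
Dbdim is non-diatonic — iio, a mixture chord from Cb minor.
Cb/Eb: major triad on Cb = scale degree 1 → I6.
Db: chromatic; Db is V of V, so V/V.
Gb/Bb: root Gb is the dominant; major triad there is V6.
Cb: root Cb is the tonic; major triad there is I.

I - iio - I6 - V/V - V6 - I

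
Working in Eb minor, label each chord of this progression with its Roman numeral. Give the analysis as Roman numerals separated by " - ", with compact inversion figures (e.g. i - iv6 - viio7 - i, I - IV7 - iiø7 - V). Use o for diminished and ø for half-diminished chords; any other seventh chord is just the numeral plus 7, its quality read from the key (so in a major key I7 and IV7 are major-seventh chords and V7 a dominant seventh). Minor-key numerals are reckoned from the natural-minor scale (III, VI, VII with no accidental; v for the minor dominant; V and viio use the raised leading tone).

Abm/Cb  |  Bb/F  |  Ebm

iv6 - V64 - i

Abm/Cb: root Ab is the subdominant; minor triad there is iv6.
Bb/F has root Bb, degree 5 in Eb minor, so V64.
Ebm: root Eb is the tonic; minor triad there is i.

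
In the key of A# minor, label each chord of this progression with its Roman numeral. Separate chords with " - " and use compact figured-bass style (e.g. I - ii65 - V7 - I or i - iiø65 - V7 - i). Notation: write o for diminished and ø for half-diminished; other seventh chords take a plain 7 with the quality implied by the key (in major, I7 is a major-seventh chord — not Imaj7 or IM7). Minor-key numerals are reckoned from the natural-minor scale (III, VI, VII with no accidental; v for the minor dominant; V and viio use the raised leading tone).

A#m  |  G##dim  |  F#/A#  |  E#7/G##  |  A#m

i - viio - VI6 - V65 - i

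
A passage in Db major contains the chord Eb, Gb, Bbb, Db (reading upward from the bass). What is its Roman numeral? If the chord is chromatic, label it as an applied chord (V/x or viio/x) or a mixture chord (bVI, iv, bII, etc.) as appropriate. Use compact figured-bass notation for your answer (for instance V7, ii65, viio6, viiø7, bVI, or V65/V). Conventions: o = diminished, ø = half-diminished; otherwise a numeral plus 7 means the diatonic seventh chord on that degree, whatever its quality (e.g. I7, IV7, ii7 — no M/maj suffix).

iiø7

Stacked in thirds the chord is Eb-Gb-Bbb-Db: a half-diminished seventh chord on Eb.
Eb is the second degree of Db major. This is the half-diminished supertonic seventh, borrowed from the parallel minor.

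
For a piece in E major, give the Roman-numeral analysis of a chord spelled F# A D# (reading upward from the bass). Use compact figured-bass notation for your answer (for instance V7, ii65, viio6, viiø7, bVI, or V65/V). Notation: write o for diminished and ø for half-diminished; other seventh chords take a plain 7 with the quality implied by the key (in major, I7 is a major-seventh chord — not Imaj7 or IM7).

viio6

Stacked in thirds the chord is D#-F#-A: a diminished triad on D#.
D# is scale degree 7 in E major, and a diminished triad on that degree is written viio.
With F# in the bass the chord is in first inversion, so the figured bass is 6.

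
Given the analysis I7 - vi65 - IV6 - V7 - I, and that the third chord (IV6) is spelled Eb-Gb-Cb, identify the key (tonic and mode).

The anchor chord is a major triad on Cb, labeled IV6.
Counting down 3 scale steps from Cb places the tonic on Gb; a major triad on degree 4 is diatonic only in major.

Gb major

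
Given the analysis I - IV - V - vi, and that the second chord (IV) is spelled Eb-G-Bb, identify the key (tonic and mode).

Bb major

The chord Eb is a major triad rooted on Eb; its label is IV.
If Eb is scale degree 4 and the mode makes that degree carry a major triad, the tonic is Bb and the mode is major.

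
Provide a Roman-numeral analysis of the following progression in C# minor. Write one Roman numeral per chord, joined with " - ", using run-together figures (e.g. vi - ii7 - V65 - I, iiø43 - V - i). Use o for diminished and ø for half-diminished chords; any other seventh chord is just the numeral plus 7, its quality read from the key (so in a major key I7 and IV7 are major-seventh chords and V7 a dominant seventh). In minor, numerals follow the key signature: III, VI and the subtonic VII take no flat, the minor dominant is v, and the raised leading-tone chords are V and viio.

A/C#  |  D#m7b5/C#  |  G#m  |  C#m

VI6 - iiø42 - v - i

A/C#: major triad on A = scale degree 6 → VI6.
D#m7b5/C# has root D#, degree 2 in C# minor, so iiø42.
G#m has root G#, degree 5 in C# minor, so v.
C#m has root C#, degree 1 in C# minor, so i.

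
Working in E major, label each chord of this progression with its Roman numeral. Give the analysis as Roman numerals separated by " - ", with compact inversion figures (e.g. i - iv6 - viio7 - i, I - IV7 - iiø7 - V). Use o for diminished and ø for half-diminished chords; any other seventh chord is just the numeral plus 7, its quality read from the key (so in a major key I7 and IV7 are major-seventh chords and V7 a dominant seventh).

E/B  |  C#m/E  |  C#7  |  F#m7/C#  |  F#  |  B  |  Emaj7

E/B: major triad on E = scale degree 1 → I64.
C#m/E has root C#, degree 6 in E major, so vi6.
C#7: a dominant seventh chord on C#, the applied dominant of ii → V7/ii.
F#m7/C#: minor seventh chord on F# = scale degree 2 → ii43.
F#: chromatic; F# is V of V, so V/V.
B has root B, degree 5 in E major, so V.
Emaj7: major seventh chord on E = scale degree 1 → I7.

I64 - vi6 - V7/ii - ii43 - V/V - V - I7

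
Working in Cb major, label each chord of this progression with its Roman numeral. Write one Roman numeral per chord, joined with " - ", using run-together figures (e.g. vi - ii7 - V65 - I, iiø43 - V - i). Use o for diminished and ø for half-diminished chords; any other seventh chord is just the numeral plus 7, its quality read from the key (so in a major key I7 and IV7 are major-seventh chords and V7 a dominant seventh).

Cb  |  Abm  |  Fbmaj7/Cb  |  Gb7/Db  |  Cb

Cb: root Cb is the tonic; major triad there is I.
Abm has root Ab, degree 6 in Cb major, so vi.
Fbmaj7/Cb: major seventh chord on Fb = scale degree 4 → IV43.
Gb7/Db: dominant seventh chord on Gb = scale degree 5 → V43.
Cb has root Cb, degree 1 in Cb major, so I.

I - vi - IV43 - V43 - I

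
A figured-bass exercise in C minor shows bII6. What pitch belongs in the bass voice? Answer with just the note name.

F

bII in C minor has root Db; the chord is Db-F-Ab.
The figure 6 means first inversion — the third is in the bass.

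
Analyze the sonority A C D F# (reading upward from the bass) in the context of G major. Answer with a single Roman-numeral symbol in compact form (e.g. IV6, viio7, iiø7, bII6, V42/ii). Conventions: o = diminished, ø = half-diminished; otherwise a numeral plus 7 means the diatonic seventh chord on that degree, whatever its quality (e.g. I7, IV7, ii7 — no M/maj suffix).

V43

Stacked in thirds the chord is D-F#-A-C: a dominant seventh chord on D.
D is scale degree 5 in G major, and a dominant seventh chord on that degree is written V7.
With A in the bass the chord is in second inversion, so the figured bass is 43.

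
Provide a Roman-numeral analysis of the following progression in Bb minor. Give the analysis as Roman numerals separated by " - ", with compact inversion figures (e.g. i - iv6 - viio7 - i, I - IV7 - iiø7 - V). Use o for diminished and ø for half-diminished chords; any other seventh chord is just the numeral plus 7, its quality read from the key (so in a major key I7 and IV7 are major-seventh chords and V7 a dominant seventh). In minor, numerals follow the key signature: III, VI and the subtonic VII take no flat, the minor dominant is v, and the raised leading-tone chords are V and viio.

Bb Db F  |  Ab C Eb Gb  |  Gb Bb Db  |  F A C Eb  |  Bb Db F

i - VII7 - VI - V7 - i

Bb-Db-F: minor triad on Bb = scale degree 1 → i.
Ab-C-Eb-Gb has root Ab, degree 7 in Bb minor, so VII7.
Gb-Bb-Db: major triad on Gb = scale degree 6 → VI.
F-A-C-Eb: dominant seventh chord on F = scale degree 5 → V7.
Bb-Db-F: minor triad on Bb = scale degree 1 → i.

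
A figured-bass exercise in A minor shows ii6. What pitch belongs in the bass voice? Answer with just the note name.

ii in A minor has root B; the chord is B-D-F#.
The figure 6 means first inversion — the third is in the bass.

D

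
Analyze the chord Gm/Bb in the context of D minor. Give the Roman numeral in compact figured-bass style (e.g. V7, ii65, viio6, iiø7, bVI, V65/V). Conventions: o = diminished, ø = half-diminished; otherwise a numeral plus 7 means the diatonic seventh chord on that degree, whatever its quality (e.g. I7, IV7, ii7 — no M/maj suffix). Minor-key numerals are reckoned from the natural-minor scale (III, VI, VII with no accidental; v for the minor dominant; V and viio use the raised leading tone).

iv6

The pitches G-Bb-D form a minor triad rooted on G.
In D minor, G is the subdominant; the diatonic minor triad there is iv.
With Bb in the bass the chord is in first inversion, so the figured bass is 6.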